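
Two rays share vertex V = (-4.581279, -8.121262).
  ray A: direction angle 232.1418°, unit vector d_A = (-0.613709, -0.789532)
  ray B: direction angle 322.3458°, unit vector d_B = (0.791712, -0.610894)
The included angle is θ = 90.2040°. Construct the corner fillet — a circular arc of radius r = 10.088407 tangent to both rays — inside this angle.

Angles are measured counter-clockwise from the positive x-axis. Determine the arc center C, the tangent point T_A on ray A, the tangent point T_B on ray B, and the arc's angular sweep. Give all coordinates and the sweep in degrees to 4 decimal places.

bisector direction at 277.2438° = (0.126092,-0.992019)
center distance |VC| = r/sin(θ/2) = 10.088407/sin(45.1020°) = 14.241831
C = V + |VC|·bis = (-2.7855,-22.2494)
T_A = V + ((C−V)·d_A)·d_A = V + 10.0526·d_A = (-10.7506,-16.0581)
T_B = V + ((C−V)·d_B)·d_B = V + 10.0526·d_B = (3.3774,-14.2623)
sweep = 180° − θ = 89.7960°

center=(-2.7855,-22.2494) T_A=(-10.7506,-16.0581) T_B=(3.3774,-14.2623) sweep=89.7960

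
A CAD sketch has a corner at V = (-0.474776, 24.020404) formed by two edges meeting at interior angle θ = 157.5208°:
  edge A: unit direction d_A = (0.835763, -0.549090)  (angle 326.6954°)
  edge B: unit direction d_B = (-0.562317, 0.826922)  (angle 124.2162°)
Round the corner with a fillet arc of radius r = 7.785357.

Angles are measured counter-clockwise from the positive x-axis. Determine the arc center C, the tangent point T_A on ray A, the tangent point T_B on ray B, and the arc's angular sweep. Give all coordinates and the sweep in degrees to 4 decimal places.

center=(5.0931,29.6776) T_A=(0.8183,23.1709) T_B=(-1.3448,25.2998) sweep=22.4792

bisector direction at 45.4558° = (0.701459,0.712710)
center distance |VC| = r/sin(θ/2) = 7.785357/sin(78.7604°) = 7.937595
C = V + |VC|·bis = (5.0931,29.6776)
T_A = V + ((C−V)·d_A)·d_A = V + 1.5471·d_A = (0.8183,23.1709)
T_B = V + ((C−V)·d_B)·d_B = V + 1.5471·d_B = (-1.3448,25.2998)
sweep = 180° − θ = 22.4792°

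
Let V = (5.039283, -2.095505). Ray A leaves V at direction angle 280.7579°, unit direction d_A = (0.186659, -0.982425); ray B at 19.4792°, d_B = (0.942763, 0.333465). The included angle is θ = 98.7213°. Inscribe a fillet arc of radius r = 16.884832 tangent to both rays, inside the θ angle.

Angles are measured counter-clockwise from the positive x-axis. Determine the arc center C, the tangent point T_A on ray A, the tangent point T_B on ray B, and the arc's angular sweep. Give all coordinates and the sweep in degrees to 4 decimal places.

center=(24.3325,-13.1813) T_A=(7.7444,-16.3330) T_B=(18.7020,2.7371) sweep=81.2787

bisector direction at 330.1186° = (0.867058,-0.498207)
center distance |VC| = r/sin(θ/2) = 16.884832/sin(49.3606°) = 22.251310
C = V + |VC|·bis = (24.3325,-13.1813)
T_A = V + ((C−V)·d_A)·d_A = V + 14.4922·d_A = (7.7444,-16.3330)
T_B = V + ((C−V)·d_B)·d_B = V + 14.4922·d_B = (18.7020,2.7371)
sweep = 180° − θ = 81.2787°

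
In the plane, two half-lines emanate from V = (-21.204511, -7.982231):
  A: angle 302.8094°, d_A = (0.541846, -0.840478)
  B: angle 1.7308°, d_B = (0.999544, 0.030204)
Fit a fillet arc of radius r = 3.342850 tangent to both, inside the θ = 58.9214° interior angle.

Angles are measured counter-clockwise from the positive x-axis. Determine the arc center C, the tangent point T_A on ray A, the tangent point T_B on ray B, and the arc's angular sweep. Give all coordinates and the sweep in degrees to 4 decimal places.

bisector direction at 332.2701° = (0.885151,-0.465304)
center distance |VC| = r/sin(θ/2) = 3.342850/sin(29.4607°) = 6.796808
C = V + |VC|·bis = (-15.1883,-11.1448)
T_A = V + ((C−V)·d_A)·d_A = V + 5.9179·d_A = (-17.9979,-12.9561)
T_B = V + ((C−V)·d_B)·d_B = V + 5.9179·d_B = (-15.2893,-7.8035)
sweep = 180° − θ = 121.0786°

center=(-15.1883,-11.1448) T_A=(-17.9979,-12.9561) T_B=(-15.2893,-7.8035) sweep=121.0786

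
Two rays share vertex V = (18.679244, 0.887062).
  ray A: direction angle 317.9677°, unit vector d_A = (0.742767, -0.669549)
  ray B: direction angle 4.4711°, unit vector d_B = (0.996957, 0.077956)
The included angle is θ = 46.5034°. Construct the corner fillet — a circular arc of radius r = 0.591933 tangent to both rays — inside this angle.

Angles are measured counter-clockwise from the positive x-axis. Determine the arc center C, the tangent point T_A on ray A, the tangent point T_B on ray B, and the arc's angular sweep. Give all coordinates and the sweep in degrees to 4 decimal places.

center=(20.0988,0.4043) T_A=(19.7025,-0.0353) T_B=(20.0527,0.9945) sweep=133.4966

bisector direction at 341.2194° = (0.946758,-0.321945)
center distance |VC| = r/sin(θ/2) = 0.591933/sin(23.2517°) = 1.499433
C = V + |VC|·bis = (20.0988,0.4043)
T_A = V + ((C−V)·d_A)·d_A = V + 1.3776·d_A = (19.7025,-0.0353)
T_B = V + ((C−V)·d_B)·d_B = V + 1.3776·d_B = (20.0527,0.9945)
sweep = 180° − θ = 133.4966°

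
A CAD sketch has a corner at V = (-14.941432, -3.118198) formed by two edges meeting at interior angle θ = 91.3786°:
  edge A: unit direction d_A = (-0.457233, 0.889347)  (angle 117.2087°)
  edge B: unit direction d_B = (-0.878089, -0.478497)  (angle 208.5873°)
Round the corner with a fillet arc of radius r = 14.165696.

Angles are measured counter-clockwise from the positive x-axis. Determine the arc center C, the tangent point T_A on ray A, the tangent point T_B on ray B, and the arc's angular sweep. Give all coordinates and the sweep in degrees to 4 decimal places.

bisector direction at 162.8980° = (-0.955783,0.294074)
center distance |VC| = r/sin(θ/2) = 14.165696/sin(45.6893°) = 19.796594
C = V + |VC|·bis = (-33.8627,2.7035)
T_A = V + ((C−V)·d_A)·d_A = V + 13.8289·d_A = (-21.2645,9.1805)
T_B = V + ((C−V)·d_B)·d_B = V + 13.8289·d_B = (-27.0844,-9.7353)
sweep = 180° − θ = 88.6214°

center=(-33.8627,2.7035) T_A=(-21.2645,9.1805) T_B=(-27.0844,-9.7353) sweep=88.6214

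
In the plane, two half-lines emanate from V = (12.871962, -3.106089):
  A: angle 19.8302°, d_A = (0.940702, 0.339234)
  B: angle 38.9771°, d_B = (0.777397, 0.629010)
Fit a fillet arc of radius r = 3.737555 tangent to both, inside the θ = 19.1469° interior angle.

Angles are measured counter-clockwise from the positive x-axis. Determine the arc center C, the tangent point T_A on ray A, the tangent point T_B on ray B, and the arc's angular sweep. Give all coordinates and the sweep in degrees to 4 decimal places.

bisector direction at 29.4037° = (0.871183,0.490959)
center distance |VC| = r/sin(θ/2) = 3.737555/sin(9.5734°) = 22.473175
C = V + |VC|·bis = (32.4502,7.9273)
T_A = V + ((C−V)·d_A)·d_A = V + 22.1602·d_A = (33.7181,4.4114)
T_B = V + ((C−V)·d_B)·d_B = V + 22.1602·d_B = (30.0992,10.8329)
sweep = 180° − θ = 160.8531°

center=(32.4502,7.9273) T_A=(33.7181,4.4114) T_B=(30.0992,10.8329) sweep=160.8531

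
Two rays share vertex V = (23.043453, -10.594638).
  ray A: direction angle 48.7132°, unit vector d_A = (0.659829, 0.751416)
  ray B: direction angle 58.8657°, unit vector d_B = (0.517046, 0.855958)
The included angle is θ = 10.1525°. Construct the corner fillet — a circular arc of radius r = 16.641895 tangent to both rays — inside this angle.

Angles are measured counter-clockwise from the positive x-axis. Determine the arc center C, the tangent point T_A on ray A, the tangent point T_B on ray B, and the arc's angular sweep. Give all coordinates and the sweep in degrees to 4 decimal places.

center=(134.1546,141.1608) T_A=(146.6596,130.1800) T_B=(119.9098,149.7655) sweep=169.8475

bisector direction at 53.7895° = (0.590754,0.806852)
center distance |VC| = r/sin(θ/2) = 16.641895/sin(5.0762°) = 188.083510
C = V + |VC|·bis = (134.1546,141.1608)
T_A = V + ((C−V)·d_A)·d_A = V + 187.3458·d_A = (146.6596,130.1800)
T_B = V + ((C−V)·d_B)·d_B = V + 187.3458·d_B = (119.9098,149.7655)
sweep = 180° − θ = 169.8475°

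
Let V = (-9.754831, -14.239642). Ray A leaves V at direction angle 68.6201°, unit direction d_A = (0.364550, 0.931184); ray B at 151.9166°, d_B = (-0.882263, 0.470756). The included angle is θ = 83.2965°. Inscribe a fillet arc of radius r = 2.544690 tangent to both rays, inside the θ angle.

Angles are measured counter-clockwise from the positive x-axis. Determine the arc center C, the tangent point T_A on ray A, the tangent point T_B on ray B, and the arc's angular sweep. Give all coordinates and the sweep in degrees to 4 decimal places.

center=(-11.0813,-10.6476) T_A=(-8.7117,-11.5752) T_B=(-12.2792,-12.8927) sweep=96.7035

bisector direction at 110.2683° = (-0.346418,0.938080)
center distance |VC| = r/sin(θ/2) = 2.544690/sin(41.6482°) = 3.829160
C = V + |VC|·bis = (-11.0813,-10.6476)
T_A = V + ((C−V)·d_A)·d_A = V + 2.8613·d_A = (-8.7117,-11.5752)
T_B = V + ((C−V)·d_B)·d_B = V + 2.8613·d_B = (-12.2792,-12.8927)
sweep = 180° − θ = 96.7035°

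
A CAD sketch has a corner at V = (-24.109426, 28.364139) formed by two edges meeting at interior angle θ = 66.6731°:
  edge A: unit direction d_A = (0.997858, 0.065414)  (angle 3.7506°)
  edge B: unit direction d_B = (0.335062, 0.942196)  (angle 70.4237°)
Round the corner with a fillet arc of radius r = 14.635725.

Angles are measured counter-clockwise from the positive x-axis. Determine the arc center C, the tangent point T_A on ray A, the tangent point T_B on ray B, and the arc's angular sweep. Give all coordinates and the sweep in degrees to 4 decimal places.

bisector direction at 37.0872° = (0.797719,0.603029)
center distance |VC| = r/sin(θ/2) = 14.635725/sin(33.3366°) = 26.631914
C = V + |VC|·bis = (-2.8646,44.4240)
T_A = V + ((C−V)·d_A)·d_A = V + 22.2498·d_A = (-1.9073,29.8196)
T_B = V + ((C−V)·d_B)·d_B = V + 22.2498·d_B = (-16.6544,49.3278)
sweep = 180° − θ = 113.3269°

center=(-2.8646,44.4240) T_A=(-1.9073,29.8196) T_B=(-16.6544,49.3278) sweep=113.3269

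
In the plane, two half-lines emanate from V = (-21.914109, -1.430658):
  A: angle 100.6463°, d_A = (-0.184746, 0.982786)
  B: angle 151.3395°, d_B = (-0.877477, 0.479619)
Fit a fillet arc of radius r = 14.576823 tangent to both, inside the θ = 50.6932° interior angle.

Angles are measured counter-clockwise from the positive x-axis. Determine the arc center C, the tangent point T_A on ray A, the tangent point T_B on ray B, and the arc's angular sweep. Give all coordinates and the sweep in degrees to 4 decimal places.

center=(-41.9251,26.1193) T_A=(-27.5992,28.8123) T_B=(-48.9164,13.3285) sweep=129.3068

bisector direction at 125.9929° = (-0.587685,0.809090)
center distance |VC| = r/sin(θ/2) = 14.576823/sin(25.3466°) = 34.050596
C = V + |VC|·bis = (-41.9251,26.1193)
T_A = V + ((C−V)·d_A)·d_A = V + 30.7727·d_A = (-27.5992,28.8123)
T_B = V + ((C−V)·d_B)·d_B = V + 30.7727·d_B = (-48.9164,13.3285)
sweep = 180° − θ = 129.3068°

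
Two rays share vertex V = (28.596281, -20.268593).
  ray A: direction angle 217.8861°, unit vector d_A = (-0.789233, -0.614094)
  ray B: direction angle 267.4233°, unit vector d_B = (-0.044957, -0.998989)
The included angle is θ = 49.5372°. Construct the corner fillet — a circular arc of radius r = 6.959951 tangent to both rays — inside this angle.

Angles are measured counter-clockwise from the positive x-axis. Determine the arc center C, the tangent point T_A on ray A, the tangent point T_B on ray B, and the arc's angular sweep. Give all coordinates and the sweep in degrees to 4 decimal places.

bisector direction at 242.6547° = (-0.459352,-0.888254)
center distance |VC| = r/sin(θ/2) = 6.959951/sin(24.7686°) = 16.612665
C = V + |VC|·bis = (20.9652,-35.0249)
T_A = V + ((C−V)·d_A)·d_A = V + 15.0844·d_A = (16.6912,-29.5318)
T_B = V + ((C−V)·d_B)·d_B = V + 15.0844·d_B = (27.9181,-35.3378)
sweep = 180° − θ = 130.4628°

center=(20.9652,-35.0249) T_A=(16.6912,-29.5318) T_B=(27.9181,-35.3378) sweep=130.4628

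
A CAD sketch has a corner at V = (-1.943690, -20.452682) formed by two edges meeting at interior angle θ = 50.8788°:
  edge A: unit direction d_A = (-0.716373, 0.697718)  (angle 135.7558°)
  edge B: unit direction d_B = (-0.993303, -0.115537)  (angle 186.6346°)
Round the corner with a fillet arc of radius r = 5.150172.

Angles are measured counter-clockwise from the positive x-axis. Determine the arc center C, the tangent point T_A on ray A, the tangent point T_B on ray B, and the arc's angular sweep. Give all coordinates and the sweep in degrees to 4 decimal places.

bisector direction at 161.1952° = (-0.946622,0.322345)
center distance |VC| = r/sin(θ/2) = 5.150172/sin(25.4394°) = 11.989518
C = V + |VC|·bis = (-13.2932,-16.5879)
T_A = V + ((C−V)·d_A)·d_A = V + 10.8270·d_A = (-9.6999,-12.8985)
T_B = V + ((C−V)·d_B)·d_B = V + 10.8270·d_B = (-12.6982,-21.7036)
sweep = 180° − θ = 129.1212°

center=(-13.2932,-16.5879) T_A=(-9.6999,-12.8985) T_B=(-12.6982,-21.7036) sweep=129.1212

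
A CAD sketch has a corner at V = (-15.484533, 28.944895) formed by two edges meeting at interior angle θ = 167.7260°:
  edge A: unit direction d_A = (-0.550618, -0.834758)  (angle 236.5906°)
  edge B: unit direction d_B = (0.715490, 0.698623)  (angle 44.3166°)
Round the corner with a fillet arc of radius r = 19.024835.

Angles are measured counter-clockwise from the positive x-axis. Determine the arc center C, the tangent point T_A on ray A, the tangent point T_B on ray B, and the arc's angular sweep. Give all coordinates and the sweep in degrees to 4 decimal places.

bisector direction at 320.4536° = (0.771109,-0.636703)
center distance |VC| = r/sin(θ/2) = 19.024835/sin(83.8630°) = 19.134493
C = V + |VC|·bis = (-0.7297,16.7619)
T_A = V + ((C−V)·d_A)·d_A = V + 2.0456·d_A = (-16.6109,27.2373)
T_B = V + ((C−V)·d_B)·d_B = V + 2.0456·d_B = (-14.0209,30.3740)
sweep = 180° − θ = 12.2740°

center=(-0.7297,16.7619) T_A=(-16.6109,27.2373) T_B=(-14.0209,30.3740) sweep=12.2740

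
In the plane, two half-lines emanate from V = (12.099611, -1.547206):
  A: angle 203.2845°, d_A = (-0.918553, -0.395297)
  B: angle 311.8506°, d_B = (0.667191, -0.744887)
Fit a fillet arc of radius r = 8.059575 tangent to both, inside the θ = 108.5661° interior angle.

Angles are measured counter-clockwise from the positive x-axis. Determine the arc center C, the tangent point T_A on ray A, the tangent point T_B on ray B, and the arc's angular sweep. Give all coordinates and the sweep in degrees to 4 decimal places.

center=(9.9625,-11.2411) T_A=(6.7766,-3.8380) T_B=(15.9660,-5.8638) sweep=71.4339

bisector direction at 257.5676° = (-0.215288,-0.976551)
center distance |VC| = r/sin(θ/2) = 8.059575/sin(54.2831°) = 9.926675
C = V + |VC|·bis = (9.9625,-11.2411)
T_A = V + ((C−V)·d_A)·d_A = V + 5.7950·d_A = (6.7766,-3.8380)
T_B = V + ((C−V)·d_B)·d_B = V + 5.7950·d_B = (15.9660,-5.8638)
sweep = 180° − θ = 71.4339°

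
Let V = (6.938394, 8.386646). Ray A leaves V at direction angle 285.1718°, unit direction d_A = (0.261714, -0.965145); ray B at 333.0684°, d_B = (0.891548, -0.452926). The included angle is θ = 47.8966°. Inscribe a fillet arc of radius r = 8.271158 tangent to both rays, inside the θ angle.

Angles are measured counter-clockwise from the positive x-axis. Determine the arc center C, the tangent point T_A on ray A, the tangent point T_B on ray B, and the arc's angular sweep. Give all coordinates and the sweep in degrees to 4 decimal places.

center=(19.7950,-7.4221) T_A=(11.8122,-9.5868) T_B=(23.5413,-0.0480) sweep=132.1034

bisector direction at 309.1201° = (0.630948,-0.775825)
center distance |VC| = r/sin(θ/2) = 8.271158/sin(23.9483°) = 20.376719
C = V + |VC|·bis = (19.7950,-7.4221)
T_A = V + ((C−V)·d_A)·d_A = V + 18.6225·d_A = (11.8122,-9.5868)
T_B = V + ((C−V)·d_B)·d_B = V + 18.6225·d_B = (23.5413,-0.0480)
sweep = 180° − θ = 132.1034°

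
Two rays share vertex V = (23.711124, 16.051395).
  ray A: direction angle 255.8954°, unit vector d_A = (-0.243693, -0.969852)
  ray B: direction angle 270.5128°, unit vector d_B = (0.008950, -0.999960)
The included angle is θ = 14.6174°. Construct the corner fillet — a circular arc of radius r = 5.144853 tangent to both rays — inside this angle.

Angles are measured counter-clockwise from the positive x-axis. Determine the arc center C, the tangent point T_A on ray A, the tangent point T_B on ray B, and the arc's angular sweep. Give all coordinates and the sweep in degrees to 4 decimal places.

bisector direction at 263.2041° = (-0.118333,-0.992974)
center distance |VC| = r/sin(θ/2) = 5.144853/sin(7.3087°) = 40.442118
C = V + |VC|·bis = (18.9255,-24.1066)
T_A = V + ((C−V)·d_A)·d_A = V + 40.1135·d_A = (13.9357,-22.8528)
T_B = V + ((C−V)·d_B)·d_B = V + 40.1135·d_B = (24.0701,-24.0605)
sweep = 180° − θ = 165.3826°

center=(18.9255,-24.1066) T_A=(13.9357,-22.8528) T_B=(24.0701,-24.0605) sweep=165.3826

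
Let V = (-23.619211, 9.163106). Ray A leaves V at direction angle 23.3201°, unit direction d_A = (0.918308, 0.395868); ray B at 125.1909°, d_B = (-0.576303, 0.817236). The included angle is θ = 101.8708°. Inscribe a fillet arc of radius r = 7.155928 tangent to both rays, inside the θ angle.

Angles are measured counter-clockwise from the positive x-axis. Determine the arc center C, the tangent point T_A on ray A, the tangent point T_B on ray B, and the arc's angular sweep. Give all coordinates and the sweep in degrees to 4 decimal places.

bisector direction at 74.2555° = (0.271348,0.962481)
center distance |VC| = r/sin(θ/2) = 7.155928/sin(50.9354°) = 9.216379
C = V + |VC|·bis = (-21.1184,18.0337)
T_A = V + ((C−V)·d_A)·d_A = V + 5.8081·d_A = (-18.2856,11.4624)
T_B = V + ((C−V)·d_B)·d_B = V + 5.8081·d_B = (-26.9664,13.9097)
sweep = 180° − θ = 78.1292°

center=(-21.1184,18.0337) T_A=(-18.2856,11.4624) T_B=(-26.9664,13.9097) sweep=78.1292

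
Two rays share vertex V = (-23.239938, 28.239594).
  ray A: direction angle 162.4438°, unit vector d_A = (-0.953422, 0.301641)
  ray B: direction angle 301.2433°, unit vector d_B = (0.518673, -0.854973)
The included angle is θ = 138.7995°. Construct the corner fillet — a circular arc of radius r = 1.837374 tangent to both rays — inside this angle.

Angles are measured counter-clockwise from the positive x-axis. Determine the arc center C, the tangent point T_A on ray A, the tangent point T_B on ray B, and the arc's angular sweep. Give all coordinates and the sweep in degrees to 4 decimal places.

center=(-24.4526,26.6961) T_A=(-23.8984,28.4479) T_B=(-22.8817,27.6491) sweep=41.2005

bisector direction at 231.8436° = (-0.617811,-0.786327)
center distance |VC| = r/sin(θ/2) = 1.837374/sin(69.3997°) = 1.962885
C = V + |VC|·bis = (-24.4526,26.6961)
T_A = V + ((C−V)·d_A)·d_A = V + 0.6906·d_A = (-23.8984,28.4479)
T_B = V + ((C−V)·d_B)·d_B = V + 0.6906·d_B = (-22.8817,27.6491)
sweep = 180° − θ = 41.2005°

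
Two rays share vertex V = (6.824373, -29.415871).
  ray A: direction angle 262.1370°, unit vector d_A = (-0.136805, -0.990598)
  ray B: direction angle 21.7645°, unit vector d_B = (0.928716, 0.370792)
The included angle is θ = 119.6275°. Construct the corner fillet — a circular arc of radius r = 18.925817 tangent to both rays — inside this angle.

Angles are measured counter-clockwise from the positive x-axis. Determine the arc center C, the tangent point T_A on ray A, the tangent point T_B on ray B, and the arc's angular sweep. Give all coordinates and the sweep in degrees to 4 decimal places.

center=(24.0662,-42.9105) T_A=(5.3183,-40.3214) T_B=(17.0486,-25.3338) sweep=60.3725

bisector direction at 321.9508° = (0.787481,-0.616339)
center distance |VC| = r/sin(θ/2) = 18.925817/sin(59.8137°) = 21.894858
C = V + |VC|·bis = (24.0662,-42.9105)
T_A = V + ((C−V)·d_A)·d_A = V + 11.0090·d_A = (5.3183,-40.3214)
T_B = V + ((C−V)·d_B)·d_B = V + 11.0090·d_B = (17.0486,-25.3338)
sweep = 180° − θ = 60.3725°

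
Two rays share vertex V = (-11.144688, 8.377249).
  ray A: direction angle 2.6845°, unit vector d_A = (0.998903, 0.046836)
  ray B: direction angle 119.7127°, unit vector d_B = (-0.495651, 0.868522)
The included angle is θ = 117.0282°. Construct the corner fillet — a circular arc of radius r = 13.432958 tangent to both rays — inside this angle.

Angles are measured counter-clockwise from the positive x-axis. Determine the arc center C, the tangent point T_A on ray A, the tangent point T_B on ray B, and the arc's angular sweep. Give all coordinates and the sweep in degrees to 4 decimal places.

bisector direction at 61.1986° = (0.481775,0.876295)
center distance |VC| = r/sin(θ/2) = 13.432958/sin(58.5141°) = 15.752170
C = V + |VC|·bis = (-3.5557,22.1808)
T_A = V + ((C−V)·d_A)·d_A = V + 8.2272·d_A = (-2.9265,8.7626)
T_B = V + ((C−V)·d_B)·d_B = V + 8.2272·d_B = (-15.2225,15.5227)
sweep = 180° − θ = 62.9718°

center=(-3.5557,22.1808) T_A=(-2.9265,8.7626) T_B=(-15.2225,15.5227) sweep=62.9718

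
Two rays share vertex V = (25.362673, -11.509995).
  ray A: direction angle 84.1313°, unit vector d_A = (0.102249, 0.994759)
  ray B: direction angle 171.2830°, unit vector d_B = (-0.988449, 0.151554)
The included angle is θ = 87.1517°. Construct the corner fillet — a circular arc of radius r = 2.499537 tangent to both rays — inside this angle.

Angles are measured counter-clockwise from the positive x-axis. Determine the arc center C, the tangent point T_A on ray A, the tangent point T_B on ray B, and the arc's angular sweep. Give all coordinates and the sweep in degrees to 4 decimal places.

center=(23.1448,-8.6412) T_A=(25.6313,-8.8968) T_B=(22.7660,-11.1119) sweep=92.8483

bisector direction at 127.7071° = (-0.611626,0.791147)
center distance |VC| = r/sin(θ/2) = 2.499537/sin(43.5759°) = 3.626121
C = V + |VC|·bis = (23.1448,-8.6412)
T_A = V + ((C−V)·d_A)·d_A = V + 2.6270·d_A = (25.6313,-8.8968)
T_B = V + ((C−V)·d_B)·d_B = V + 2.6270·d_B = (22.7660,-11.1119)
sweep = 180° − θ = 92.8483°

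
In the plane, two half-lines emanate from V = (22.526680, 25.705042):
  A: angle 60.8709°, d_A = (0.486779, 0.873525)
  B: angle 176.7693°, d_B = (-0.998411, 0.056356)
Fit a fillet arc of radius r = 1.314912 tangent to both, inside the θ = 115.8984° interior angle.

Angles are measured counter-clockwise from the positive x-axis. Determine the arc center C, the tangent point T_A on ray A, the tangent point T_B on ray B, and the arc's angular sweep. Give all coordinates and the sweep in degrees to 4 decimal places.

bisector direction at 118.8201° = (-0.482061,0.876138)
center distance |VC| = r/sin(θ/2) = 1.314912/sin(57.9492°) = 1.551376
C = V + |VC|·bis = (21.7788,27.0643)
T_A = V + ((C−V)·d_A)·d_A = V + 0.8233·d_A = (22.9274,26.4242)
T_B = V + ((C−V)·d_B)·d_B = V + 0.8233·d_B = (21.7047,25.7514)
sweep = 180° − θ = 64.1016°

center=(21.7788,27.0643) T_A=(22.9274,26.4242) T_B=(21.7047,25.7514) sweep=64.1016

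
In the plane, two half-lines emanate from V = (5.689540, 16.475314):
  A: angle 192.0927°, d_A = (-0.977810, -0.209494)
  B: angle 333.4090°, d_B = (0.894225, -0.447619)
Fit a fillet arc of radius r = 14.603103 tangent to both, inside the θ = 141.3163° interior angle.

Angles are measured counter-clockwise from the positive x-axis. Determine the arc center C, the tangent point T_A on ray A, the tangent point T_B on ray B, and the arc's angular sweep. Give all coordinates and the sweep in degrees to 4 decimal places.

center=(3.7366,1.1224) T_A=(0.6774,15.4015) T_B=(10.2733,14.1809) sweep=38.6837

bisector direction at 262.7509° = (-0.126184,-0.992007)
center distance |VC| = r/sin(θ/2) = 14.603103/sin(70.6582°) = 15.476614
C = V + |VC|·bis = (3.7366,1.1224)
T_A = V + ((C−V)·d_A)·d_A = V + 5.1259·d_A = (0.6774,15.4015)
T_B = V + ((C−V)·d_B)·d_B = V + 5.1259·d_B = (10.2733,14.1809)
sweep = 180° − θ = 38.6837°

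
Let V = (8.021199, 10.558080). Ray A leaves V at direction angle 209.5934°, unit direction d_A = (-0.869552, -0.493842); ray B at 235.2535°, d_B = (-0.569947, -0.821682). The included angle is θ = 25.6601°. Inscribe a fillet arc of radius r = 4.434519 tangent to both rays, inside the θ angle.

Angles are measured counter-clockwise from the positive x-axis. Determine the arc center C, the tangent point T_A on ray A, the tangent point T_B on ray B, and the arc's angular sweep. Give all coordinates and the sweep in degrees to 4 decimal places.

center=(-6.7202,-2.9137) T_A=(-8.9101,0.9423) T_B=(-3.0764,-5.4412) sweep=154.3399

bisector direction at 222.4235° = (-0.738179,-0.674605)
center distance |VC| = r/sin(θ/2) = 4.434519/sin(12.8300°) = 19.969922
C = V + |VC|·bis = (-6.7202,-2.9137)
T_A = V + ((C−V)·d_A)·d_A = V + 19.4713·d_A = (-8.9101,0.9423)
T_B = V + ((C−V)·d_B)·d_B = V + 19.4713·d_B = (-3.0764,-5.4412)
sweep = 180° − θ = 154.3399°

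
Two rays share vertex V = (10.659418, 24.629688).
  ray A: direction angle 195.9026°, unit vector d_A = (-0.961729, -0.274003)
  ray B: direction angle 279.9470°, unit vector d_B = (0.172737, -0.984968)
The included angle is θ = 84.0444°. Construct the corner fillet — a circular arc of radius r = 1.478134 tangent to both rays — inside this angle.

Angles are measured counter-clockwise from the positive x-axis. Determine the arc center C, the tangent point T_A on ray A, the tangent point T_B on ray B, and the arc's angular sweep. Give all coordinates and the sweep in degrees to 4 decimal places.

center=(9.4869,22.7587) T_A=(9.0818,24.1802) T_B=(10.9428,23.0140) sweep=95.9556

bisector direction at 237.9248° = (-0.531032,-0.847352)
center distance |VC| = r/sin(θ/2) = 1.478134/sin(42.0222°) = 2.208087
C = V + |VC|·bis = (9.4869,22.7587)
T_A = V + ((C−V)·d_A)·d_A = V + 1.6404·d_A = (9.0818,24.1802)
T_B = V + ((C−V)·d_B)·d_B = V + 1.6404·d_B = (10.9428,23.0140)
sweep = 180° − θ = 95.9556°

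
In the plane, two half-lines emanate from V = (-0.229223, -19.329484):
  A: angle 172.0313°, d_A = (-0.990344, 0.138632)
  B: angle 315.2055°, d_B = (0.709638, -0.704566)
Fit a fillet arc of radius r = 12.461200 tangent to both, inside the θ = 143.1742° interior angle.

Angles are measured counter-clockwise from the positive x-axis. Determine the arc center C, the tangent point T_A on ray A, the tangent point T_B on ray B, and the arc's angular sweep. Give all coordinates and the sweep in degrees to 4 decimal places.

bisector direction at 243.6184° = (-0.444348,-0.895855)
center distance |VC| = r/sin(θ/2) = 12.461200/sin(71.5871°) = 13.133574
C = V + |VC|·bis = (-6.0651,-31.0953)
T_A = V + ((C−V)·d_A)·d_A = V + 4.1484·d_A = (-4.3376,-18.7544)
T_B = V + ((C−V)·d_B)·d_B = V + 4.1484·d_B = (2.7146,-22.2523)
sweep = 180° − θ = 36.8258°

center=(-6.0651,-31.0953) T_A=(-4.3376,-18.7544) T_B=(2.7146,-22.2523) sweep=36.8258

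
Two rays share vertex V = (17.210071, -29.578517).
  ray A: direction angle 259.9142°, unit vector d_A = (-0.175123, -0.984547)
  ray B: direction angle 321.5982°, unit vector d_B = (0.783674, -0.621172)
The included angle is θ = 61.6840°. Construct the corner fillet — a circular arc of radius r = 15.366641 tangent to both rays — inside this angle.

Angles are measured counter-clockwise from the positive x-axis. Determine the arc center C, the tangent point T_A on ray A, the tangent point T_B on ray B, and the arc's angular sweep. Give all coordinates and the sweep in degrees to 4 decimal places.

bisector direction at 290.7562° = (0.354392,-0.935097)
center distance |VC| = r/sin(θ/2) = 15.366641/sin(30.8420°) = 29.973608
C = V + |VC|·bis = (27.8325,-57.6067)
T_A = V + ((C−V)·d_A)·d_A = V + 25.7349·d_A = (12.7033,-54.9157)
T_B = V + ((C−V)·d_B)·d_B = V + 25.7349·d_B = (37.3778,-45.5643)
sweep = 180° − θ = 118.3160°

center=(27.8325,-57.6067) T_A=(12.7033,-54.9157) T_B=(37.3778,-45.5643) sweep=118.3160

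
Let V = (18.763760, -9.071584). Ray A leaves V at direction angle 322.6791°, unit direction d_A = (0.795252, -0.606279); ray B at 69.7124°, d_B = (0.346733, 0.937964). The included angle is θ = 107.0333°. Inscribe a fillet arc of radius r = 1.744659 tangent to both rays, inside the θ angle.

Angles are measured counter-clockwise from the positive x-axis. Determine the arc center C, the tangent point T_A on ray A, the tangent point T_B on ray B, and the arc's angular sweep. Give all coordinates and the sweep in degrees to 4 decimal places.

bisector direction at 16.1958° = (0.960314,0.278920)
center distance |VC| = r/sin(θ/2) = 1.744659/sin(53.5166°) = 2.169894
C = V + |VC|·bis = (20.8475,-8.4664)
T_A = V + ((C−V)·d_A)·d_A = V + 1.2902·d_A = (19.7898,-9.8538)
T_B = V + ((C−V)·d_B)·d_B = V + 1.2902·d_B = (19.2111,-7.8614)
sweep = 180° − θ = 72.9667°

center=(20.8475,-8.4664) T_A=(19.7898,-9.8538) T_B=(19.2111,-7.8614) sweep=72.9667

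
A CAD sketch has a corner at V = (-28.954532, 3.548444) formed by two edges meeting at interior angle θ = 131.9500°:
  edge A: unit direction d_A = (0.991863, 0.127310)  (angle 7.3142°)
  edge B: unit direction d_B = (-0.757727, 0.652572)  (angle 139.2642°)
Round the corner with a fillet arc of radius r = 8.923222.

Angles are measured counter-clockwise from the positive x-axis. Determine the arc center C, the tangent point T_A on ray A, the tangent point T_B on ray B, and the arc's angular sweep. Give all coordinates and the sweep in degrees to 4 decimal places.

center=(-26.1454,12.9054) T_A=(-25.0094,4.0548) T_B=(-31.9684,6.1441) sweep=48.0500

bisector direction at 73.2892° = (0.287541,0.957768)
center distance |VC| = r/sin(θ/2) = 8.923222/sin(65.9750°) = 9.769581
C = V + |VC|·bis = (-26.1454,12.9054)
T_A = V + ((C−V)·d_A)·d_A = V + 3.9775·d_A = (-25.0094,4.0548)
T_B = V + ((C−V)·d_B)·d_B = V + 3.9775·d_B = (-31.9684,6.1441)
sweep = 180° − θ = 48.0500°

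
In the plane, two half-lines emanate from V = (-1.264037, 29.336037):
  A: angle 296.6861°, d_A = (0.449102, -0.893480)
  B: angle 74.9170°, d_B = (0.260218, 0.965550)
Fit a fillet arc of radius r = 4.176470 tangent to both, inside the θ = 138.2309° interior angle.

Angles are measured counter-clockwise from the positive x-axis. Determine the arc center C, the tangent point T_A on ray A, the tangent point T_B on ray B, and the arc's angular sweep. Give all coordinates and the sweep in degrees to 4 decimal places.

center=(3.1832,29.7879) T_A=(-0.5484,27.9122) T_B=(-0.8494,30.8747) sweep=41.7691

bisector direction at 5.8016° = (0.994878,0.101083)
center distance |VC| = r/sin(θ/2) = 4.176470/sin(69.1154°) = 4.470156
C = V + |VC|·bis = (3.1832,29.7879)
T_A = V + ((C−V)·d_A)·d_A = V + 1.5935·d_A = (-0.5484,27.9122)
T_B = V + ((C−V)·d_B)·d_B = V + 1.5935·d_B = (-0.8494,30.8747)
sweep = 180° − θ = 41.7691°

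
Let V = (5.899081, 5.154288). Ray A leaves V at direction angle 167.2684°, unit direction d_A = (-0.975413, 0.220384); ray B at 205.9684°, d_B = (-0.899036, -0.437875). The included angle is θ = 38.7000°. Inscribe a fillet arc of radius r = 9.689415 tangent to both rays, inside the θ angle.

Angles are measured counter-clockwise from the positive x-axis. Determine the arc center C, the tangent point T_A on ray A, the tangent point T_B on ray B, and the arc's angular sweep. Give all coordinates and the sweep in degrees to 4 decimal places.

bisector direction at 186.6184° = (-0.993336,-0.115256)
center distance |VC| = r/sin(θ/2) = 9.689415/sin(19.3500°) = 29.243305
C = V + |VC|·bis = (-23.1493,1.7838)
T_A = V + ((C−V)·d_A)·d_A = V + 27.5914·d_A = (-21.0139,11.2350)
T_B = V + ((C−V)·d_B)·d_B = V + 27.5914·d_B = (-18.9066,-6.9273)
sweep = 180° − θ = 141.3000°

center=(-23.1493,1.7838) T_A=(-21.0139,11.2350) T_B=(-18.9066,-6.9273) sweep=141.3000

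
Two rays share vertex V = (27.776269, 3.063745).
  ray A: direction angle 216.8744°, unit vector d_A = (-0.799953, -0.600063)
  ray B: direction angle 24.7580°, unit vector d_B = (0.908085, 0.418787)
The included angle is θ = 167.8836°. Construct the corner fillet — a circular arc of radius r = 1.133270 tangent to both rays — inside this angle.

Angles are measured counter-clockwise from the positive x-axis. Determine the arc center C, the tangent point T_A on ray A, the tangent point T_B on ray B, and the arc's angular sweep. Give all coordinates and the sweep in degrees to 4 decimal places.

bisector direction at 300.8162° = (0.512286,-0.858815)
center distance |VC| = r/sin(θ/2) = 1.133270/sin(83.9418°) = 1.139635
C = V + |VC|·bis = (28.3601,2.0850)
T_A = V + ((C−V)·d_A)·d_A = V + 0.1203·d_A = (27.6801,2.9916)
T_B = V + ((C−V)·d_B)·d_B = V + 0.1203·d_B = (27.8855,3.1141)
sweep = 180° − θ = 12.1164°

center=(28.3601,2.0850) T_A=(27.6801,2.9916) T_B=(27.8855,3.1141) sweep=12.1164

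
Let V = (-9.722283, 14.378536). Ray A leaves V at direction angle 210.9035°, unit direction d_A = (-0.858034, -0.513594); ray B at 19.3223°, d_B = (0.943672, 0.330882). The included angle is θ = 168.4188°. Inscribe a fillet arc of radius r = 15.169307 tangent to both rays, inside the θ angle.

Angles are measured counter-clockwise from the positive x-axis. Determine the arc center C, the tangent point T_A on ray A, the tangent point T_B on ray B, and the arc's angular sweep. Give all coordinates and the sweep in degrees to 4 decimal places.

bisector direction at 295.1129° = (0.424403,-0.905473)
center distance |VC| = r/sin(θ/2) = 15.169307/sin(84.2094°) = 15.247109
C = V + |VC|·bis = (-3.2514,0.5727)
T_A = V + ((C−V)·d_A)·d_A = V + 1.5383·d_A = (-11.0422,13.5885)
T_B = V + ((C−V)·d_B)·d_B = V + 1.5383·d_B = (-8.2706,14.8875)
sweep = 180° − θ = 11.5812°

center=(-3.2514,0.5727) T_A=(-11.0422,13.5885) T_B=(-8.2706,14.8875) sweep=11.5812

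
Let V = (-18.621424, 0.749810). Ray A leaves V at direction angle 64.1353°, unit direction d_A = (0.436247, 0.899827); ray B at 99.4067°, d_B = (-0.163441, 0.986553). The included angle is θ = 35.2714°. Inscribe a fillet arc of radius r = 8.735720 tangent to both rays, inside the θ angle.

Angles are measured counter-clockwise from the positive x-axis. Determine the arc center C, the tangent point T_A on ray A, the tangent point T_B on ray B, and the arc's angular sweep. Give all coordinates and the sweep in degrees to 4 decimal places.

bisector direction at 81.7710° = (0.143130,0.989704)
center distance |VC| = r/sin(θ/2) = 8.735720/sin(17.6357°) = 28.834209
C = V + |VC|·bis = (-14.4944,29.2871)
T_A = V + ((C−V)·d_A)·d_A = V + 27.4791·d_A = (-6.6338,25.4762)
T_B = V + ((C−V)·d_B)·d_B = V + 27.4791·d_B = (-23.1126,27.8594)
sweep = 180° − θ = 144.7286°

center=(-14.4944,29.2871) T_A=(-6.6338,25.4762) T_B=(-23.1126,27.8594) sweep=144.7286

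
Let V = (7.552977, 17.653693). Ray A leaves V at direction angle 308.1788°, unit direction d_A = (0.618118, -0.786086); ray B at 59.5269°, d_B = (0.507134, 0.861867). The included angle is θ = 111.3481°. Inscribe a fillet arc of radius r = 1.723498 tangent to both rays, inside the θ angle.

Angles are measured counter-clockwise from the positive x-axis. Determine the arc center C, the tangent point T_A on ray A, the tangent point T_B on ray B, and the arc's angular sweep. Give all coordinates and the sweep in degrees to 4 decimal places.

center=(9.6352,17.7939) T_A=(8.2804,16.7286) T_B=(8.1498,18.6680) sweep=68.6519

bisector direction at 3.8529° = (0.997740,0.067194)
center distance |VC| = r/sin(θ/2) = 1.723498/sin(55.6741°) = 2.086956
C = V + |VC|·bis = (9.6352,17.7939)
T_A = V + ((C−V)·d_A)·d_A = V + 1.1768·d_A = (8.2804,16.7286)
T_B = V + ((C−V)·d_B)·d_B = V + 1.1768·d_B = (8.1498,18.6680)
sweep = 180° − θ = 68.6519°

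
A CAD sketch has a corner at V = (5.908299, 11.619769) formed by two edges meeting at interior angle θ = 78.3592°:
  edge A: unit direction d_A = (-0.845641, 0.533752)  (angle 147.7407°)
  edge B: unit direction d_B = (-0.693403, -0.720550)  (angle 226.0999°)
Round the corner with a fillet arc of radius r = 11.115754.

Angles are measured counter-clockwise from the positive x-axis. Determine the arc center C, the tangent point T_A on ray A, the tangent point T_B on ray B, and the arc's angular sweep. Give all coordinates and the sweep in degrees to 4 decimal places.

bisector direction at 186.9203° = (-0.992715,-0.120489)
center distance |VC| = r/sin(θ/2) = 11.115754/sin(39.1796°) = 17.595085
C = V + |VC|·bis = (-11.5586,9.4998)
T_A = V + ((C−V)·d_A)·d_A = V + 13.6392·d_A = (-5.6255,18.8997)
T_B = V + ((C−V)·d_B)·d_B = V + 13.6392·d_B = (-3.5491,1.7921)
sweep = 180° − θ = 101.6408°

center=(-11.5586,9.4998) T_A=(-5.6255,18.8997) T_B=(-3.5491,1.7921) sweep=101.6408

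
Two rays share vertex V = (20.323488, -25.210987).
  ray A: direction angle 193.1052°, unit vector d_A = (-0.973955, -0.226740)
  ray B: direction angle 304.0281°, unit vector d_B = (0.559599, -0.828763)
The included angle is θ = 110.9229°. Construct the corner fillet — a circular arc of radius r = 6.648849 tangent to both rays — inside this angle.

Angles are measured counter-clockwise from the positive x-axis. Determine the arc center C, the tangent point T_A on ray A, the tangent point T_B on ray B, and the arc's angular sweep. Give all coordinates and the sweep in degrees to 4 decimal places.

center=(17.3740,-32.7243) T_A=(15.8665,-26.2486) T_B=(22.8843,-29.0036) sweep=69.0771

bisector direction at 248.5666° = (-0.365419,-0.930843)
center distance |VC| = r/sin(θ/2) = 6.648849/sin(55.4614°) = 8.071490
C = V + |VC|·bis = (17.3740,-32.7243)
T_A = V + ((C−V)·d_A)·d_A = V + 4.5762·d_A = (15.8665,-26.2486)
T_B = V + ((C−V)·d_B)·d_B = V + 4.5762·d_B = (22.8843,-29.0036)
sweep = 180° − θ = 69.0771°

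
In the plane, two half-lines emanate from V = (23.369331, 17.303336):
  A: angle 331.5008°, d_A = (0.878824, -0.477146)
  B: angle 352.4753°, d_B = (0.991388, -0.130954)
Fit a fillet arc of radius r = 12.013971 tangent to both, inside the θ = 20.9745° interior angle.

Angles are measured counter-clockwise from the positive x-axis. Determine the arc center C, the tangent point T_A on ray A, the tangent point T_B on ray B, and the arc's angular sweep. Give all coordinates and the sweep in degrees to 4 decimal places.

bisector direction at 341.9881° = (0.950992,-0.309215)
center distance |VC| = r/sin(θ/2) = 12.013971/sin(10.4872°) = 66.004767
C = V + |VC|·bis = (86.1393,-3.1064)
T_A = V + ((C−V)·d_A)·d_A = V + 64.9022·d_A = (80.4069,-13.6645)
T_B = V + ((C−V)·d_B)·d_B = V + 64.9022·d_B = (87.7126,8.8042)
sweep = 180° − θ = 159.0255°

center=(86.1393,-3.1064) T_A=(80.4069,-13.6645) T_B=(87.7126,8.8042) sweep=159.0255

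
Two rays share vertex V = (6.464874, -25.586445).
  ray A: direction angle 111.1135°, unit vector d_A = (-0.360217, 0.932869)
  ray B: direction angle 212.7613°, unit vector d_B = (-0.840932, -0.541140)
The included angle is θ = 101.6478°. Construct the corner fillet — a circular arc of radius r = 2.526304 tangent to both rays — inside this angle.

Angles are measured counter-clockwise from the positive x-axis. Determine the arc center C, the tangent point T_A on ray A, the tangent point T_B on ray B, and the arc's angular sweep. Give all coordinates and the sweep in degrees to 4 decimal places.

bisector direction at 161.9374° = (-0.950718,0.310056)
center distance |VC| = r/sin(θ/2) = 2.526304/sin(50.8239°) = 3.258872
C = V + |VC|·bis = (3.3666,-24.5760)
T_A = V + ((C−V)·d_A)·d_A = V + 2.0586·d_A = (5.7233,-23.6660)
T_B = V + ((C−V)·d_B)·d_B = V + 2.0586·d_B = (4.7337,-26.7005)
sweep = 180° − θ = 78.3522°

center=(3.3666,-24.5760) T_A=(5.7233,-23.6660) T_B=(4.7337,-26.7005) sweep=78.3522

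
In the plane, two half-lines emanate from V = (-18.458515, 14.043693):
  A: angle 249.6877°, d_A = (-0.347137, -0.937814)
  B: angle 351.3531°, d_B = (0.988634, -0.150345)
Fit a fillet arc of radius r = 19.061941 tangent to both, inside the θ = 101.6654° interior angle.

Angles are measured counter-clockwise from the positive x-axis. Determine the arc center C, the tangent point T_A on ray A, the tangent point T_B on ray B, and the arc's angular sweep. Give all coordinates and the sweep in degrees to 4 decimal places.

center=(-5.9724,-7.1362) T_A=(-23.8490,-0.5191) T_B=(-3.1066,11.7091) sweep=78.3346

bisector direction at 300.5204° = (0.507845,-0.861448)
center distance |VC| = r/sin(θ/2) = 19.061941/sin(50.8327°) = 24.586375
C = V + |VC|·bis = (-5.9724,-7.1362)
T_A = V + ((C−V)·d_A)·d_A = V + 15.5284·d_A = (-23.8490,-0.5191)
T_B = V + ((C−V)·d_B)·d_B = V + 15.5284·d_B = (-3.1066,11.7091)
sweep = 180° − θ = 78.3346°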